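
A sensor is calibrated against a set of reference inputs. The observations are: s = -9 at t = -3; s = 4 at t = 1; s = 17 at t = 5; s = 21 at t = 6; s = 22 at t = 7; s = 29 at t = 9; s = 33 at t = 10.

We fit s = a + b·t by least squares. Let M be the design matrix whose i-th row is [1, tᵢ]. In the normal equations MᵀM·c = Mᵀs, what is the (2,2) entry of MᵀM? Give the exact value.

301

Row 2 ↔ basis t, column 2 ↔ basis t, so (MᵀM)_{2,2} = Σᵢ (t)·(t) = (-3)·(-3) + (1)·(1) + (5)·(5) + (6)·(6) + (7)·(7) + (9)·(9) + (10)·(10) = 301.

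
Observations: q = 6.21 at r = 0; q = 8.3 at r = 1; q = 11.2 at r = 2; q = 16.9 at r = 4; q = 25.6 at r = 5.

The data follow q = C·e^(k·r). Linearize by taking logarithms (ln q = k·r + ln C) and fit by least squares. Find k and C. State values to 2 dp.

k = 0.27, C = 6.28

Taking logs, ln q = k·r + ln C, so regress ln q on r.
XᵀX = [[46.0000, 12.0000]; [12.0000, 5]], rhs = [34.4703, 12.4282]ᵀ  (here Σr = 12.0000, Σ(r)² = 46.0000, Σln q = 12.4282, Σr·ln q = 34.4703).
Solving (det = 86.0000): k = 0.26991, ln C = 1.83785, so C = exp(1.83785) = 6.28303.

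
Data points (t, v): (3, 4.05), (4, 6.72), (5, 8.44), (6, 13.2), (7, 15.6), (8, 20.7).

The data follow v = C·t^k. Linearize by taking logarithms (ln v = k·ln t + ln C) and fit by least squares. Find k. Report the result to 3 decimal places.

Linearized form: ln v = k·ln t + ln C. From the 6 transformed points,
Σln t = 9.9115, Σ(ln t)² = 17.0401, Σln v = 13.7944, Σln t·ln v = 23.8806.
Equations: 17.0401·k + 9.9115·ln C = 23.8806;  9.9115·k + 6·ln C = 13.7944.
Slope k = (n·Σln t·ln v − Σln t·Σln v)/(n·Σ(ln t)² − (Σln t)²) = (6·23.8806 − 9.9115·13.7944)/4.0036 = 1.63878; ln C = (Σln v − k·Σln t)/n = -0.40804.

k = 1.639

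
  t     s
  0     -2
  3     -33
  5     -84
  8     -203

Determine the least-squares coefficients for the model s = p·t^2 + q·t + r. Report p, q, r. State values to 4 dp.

p = -2.9333, q = -1.6804, r = -1.9118

Setting ∂/∂p … = 0 gives: 4802·p + 664·q + 98·r = -15389;  664·p + 98·q + 16·r = -2143;  98·p + 16·q + 4·r = -322.
Inverting the 3×3 Gram matrix, [p, q, r]ᵀ = [-44/15, -857/510, -65/34]ᵀ.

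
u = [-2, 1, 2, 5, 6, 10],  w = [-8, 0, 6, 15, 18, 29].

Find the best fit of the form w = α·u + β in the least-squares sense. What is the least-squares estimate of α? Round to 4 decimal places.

α = 3.1455

Forming AᵀA = [[170, 22]; [22, 6]] and Aᵀw = [501, 60]ᵀ gives AᵀA·[α, β]ᵀ = Aᵀw.
Eliminating β: 6·(row 1) − 22·(row 2) gives 536·α = 6·501 − 22·60 = 1686, so α = 843/268.
Then β = (60 − 22·(843/268))/6 = -411/268.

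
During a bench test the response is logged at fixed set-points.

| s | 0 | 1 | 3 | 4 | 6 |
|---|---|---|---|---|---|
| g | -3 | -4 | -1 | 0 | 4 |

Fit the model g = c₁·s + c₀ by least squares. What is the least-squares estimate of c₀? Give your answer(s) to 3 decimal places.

XᵀX·[c₁, c₀]ᵀ = Xᵀg reads: 62·c₁ + 14·c₀ = 17;  14·c₁ + 5·c₀ = -4.
(Σs·s = 62, Σs = 14, Σ1 = 5, Σs·g = 17, Σg = -4.)
Eliminating c₀: 5·(row 1) − 14·(row 2) gives 114·c₁ = 5·17 − 14·(-4) = 141, so c₁ = 47/38.
Then c₀ = ((-4) − 14·(47/38))/5 = -81/19.

c₀ = -4.263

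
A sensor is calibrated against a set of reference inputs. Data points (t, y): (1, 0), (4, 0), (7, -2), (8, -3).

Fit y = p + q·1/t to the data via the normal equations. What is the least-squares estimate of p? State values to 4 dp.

The normal system MᵀM·[p, q]ᵀ = Mᵀy is [[4, 85/56]; [85/56, 3445/3136]]·[p, q]ᵀ = [-5, -37/56]ᵀ.
Determinant 4·(3445/3136) − (85/56)² = 6555/3136.
p = ((-5)·(3445/3136) − (85/56)·(-37/56))/(6555/3136) = -2816/1311; q = (4·(-37/56) − (85/56)·(-5))/(6555/3136) = 15512/6555.

p = -2.1480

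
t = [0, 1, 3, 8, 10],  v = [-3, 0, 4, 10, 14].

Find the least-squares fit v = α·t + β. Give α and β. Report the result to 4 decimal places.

α = 1.5803, β = -1.9534

Normal-equation sums: Σt·t = 174, Σt = 22, Σ1 = 5.
Moment sums: Σt·v = 232, Σv = 25.
Normal equations: [[174, 22]; [22, 5]]·[α, β]ᵀ = [232, 25]ᵀ.
Δ = 174·5 − 22² = 386.
α = (232·5 − 22·25)/386 = 305/193; β = (174·25 − 22·232)/386 = -377/193.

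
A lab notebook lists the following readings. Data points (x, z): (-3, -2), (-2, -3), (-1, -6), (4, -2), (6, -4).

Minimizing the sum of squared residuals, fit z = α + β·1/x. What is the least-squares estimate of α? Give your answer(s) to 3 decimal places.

α = -2.811

Setting ∂/∂α … = 0 gives: 5·α + (-17/12)·β = -17;  (-17/12)·α + (209/144)·β = 7.
Eliminating β: (209/144)·(row 1) − (-17/12)·(row 2) gives (21/4)·α = (209/144)·(-17) − (-17/12)·7 = -2125/144, so α = -2125/756.
Then β = (7 − (-17/12)·(-2125/756))/(209/144) = 131/63.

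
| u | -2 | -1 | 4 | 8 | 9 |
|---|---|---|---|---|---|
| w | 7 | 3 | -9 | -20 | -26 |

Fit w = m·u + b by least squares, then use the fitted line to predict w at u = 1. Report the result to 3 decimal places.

Entries of MᵀM: Σu·u = 166, Σu = 18, Σ1 = 5.
Right-hand side: Σu·w = -447, Σw = -45.
Normal equations: [[166, 18]; [18, 5]]·[m, b]ᵀ = [-447, -45]ᵀ.
Determinant 166·5 − 18² = 506.
m = ((-447)·5 − 18·(-45))/506 = -1425/506; b = (166·(-45) − 18·(-447))/506 = 288/253.
At u = 1: ŵ = (-1425/506)·(1) + (288/253)·(1) = -849/506.

ŵ = -1.678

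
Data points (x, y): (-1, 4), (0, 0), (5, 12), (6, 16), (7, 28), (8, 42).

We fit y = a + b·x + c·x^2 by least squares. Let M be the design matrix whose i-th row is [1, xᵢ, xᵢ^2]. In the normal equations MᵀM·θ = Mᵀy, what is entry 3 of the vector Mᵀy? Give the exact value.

Entry 3 ↔ basis x^2, so (Mᵀy)_{3} = Σᵢ (x^2)·yᵢ = (1)·(4) + (0)·(0) + (25)·(12) + (36)·(16) + (49)·(28) + (64)·(42) = 4940.

4940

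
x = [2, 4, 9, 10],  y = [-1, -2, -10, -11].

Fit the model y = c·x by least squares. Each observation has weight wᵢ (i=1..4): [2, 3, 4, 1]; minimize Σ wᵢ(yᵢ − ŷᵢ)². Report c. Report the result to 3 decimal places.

Forming MᵀWM = [[480]] and MᵀWy = [-498]ᵀ gives MᵀWM·[c]ᵀ = MᵀWy.
c = (-498)/480 = -1.0375.

c = -1.038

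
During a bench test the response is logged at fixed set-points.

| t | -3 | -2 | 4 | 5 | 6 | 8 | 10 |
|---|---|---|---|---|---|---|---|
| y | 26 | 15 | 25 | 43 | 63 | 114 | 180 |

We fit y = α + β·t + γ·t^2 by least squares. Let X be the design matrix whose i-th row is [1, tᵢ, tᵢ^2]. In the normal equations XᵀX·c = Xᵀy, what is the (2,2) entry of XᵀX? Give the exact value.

254

Row 2 ↔ basis t, column 2 ↔ basis t, so (XᵀX)_{2,2} = Σᵢ (t)·(t) = (-3)·(-3) + (-2)·(-2) + (4)·(4) + (5)·(5) + (6)·(6) + (8)·(8) + (10)·(10) = 254.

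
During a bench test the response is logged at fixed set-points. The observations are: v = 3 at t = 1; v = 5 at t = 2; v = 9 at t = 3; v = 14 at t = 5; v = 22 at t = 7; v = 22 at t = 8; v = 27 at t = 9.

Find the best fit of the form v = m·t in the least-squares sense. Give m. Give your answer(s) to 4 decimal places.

Forming AᵀA = [[233]] and Aᵀv = [683]ᵀ gives AᵀA·[m]ᵀ = Aᵀv.
m = 683/233 = 2.93133.

m = 2.9313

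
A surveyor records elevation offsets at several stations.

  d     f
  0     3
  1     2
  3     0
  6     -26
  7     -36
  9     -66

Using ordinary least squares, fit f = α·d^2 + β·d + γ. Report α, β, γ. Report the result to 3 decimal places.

α = -1.038, β = 1.693, γ = 2.604

Forming XᵀX = [[10340, 1316, 176]; [1316, 176, 26]; [176, 26, 6]] and Xᵀf = [-8044, -1000, -123]ᵀ gives XᵀX·[α, β, γ]ᵀ = Xᵀf.
Inverting the 3×3 Gram matrix, [α, β, γ]ᵀ = [-1127/1086, 9193/5430, 2357/905]ᵀ.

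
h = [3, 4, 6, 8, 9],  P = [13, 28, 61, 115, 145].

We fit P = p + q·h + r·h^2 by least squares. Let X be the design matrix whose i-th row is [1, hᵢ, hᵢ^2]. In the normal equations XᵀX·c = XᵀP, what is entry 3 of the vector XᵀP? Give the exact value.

21866

Entry 3 ↔ basis h^2, so (XᵀP)_{3} = Σᵢ (h^2)·Pᵢ = (9)·(13) + (16)·(28) + (36)·(61) + (64)·(115) + (81)·(145) = 21866.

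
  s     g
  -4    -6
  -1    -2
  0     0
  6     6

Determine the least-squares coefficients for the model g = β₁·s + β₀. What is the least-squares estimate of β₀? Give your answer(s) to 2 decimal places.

β₀ = -0.80

Entries of MᵀM: Σs·s = 53, Σs = 1, Σ1 = 4.
And Σs·g = 62, Σg = -2.
So MᵀM·[β₁, β₀]ᵀ = Mᵀg: [[53, 1]; [1, 4]]·[β₁, β₀]ᵀ = [62, -2]ᵀ.
Δ = 53·4 − 1² = 211.
β₁ = (62·4 − 1·(-2))/211 = 250/211; β₀ = (53·(-2) − 1·62)/211 = -168/211.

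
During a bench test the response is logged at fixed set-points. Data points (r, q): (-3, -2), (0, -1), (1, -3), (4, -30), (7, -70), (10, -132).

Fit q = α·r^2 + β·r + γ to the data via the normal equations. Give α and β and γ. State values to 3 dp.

Sums needed: Σr^2·r^2 = 12739, Σr^2·r = 1381, Σr^2 = 175, Σr·r = 175, Σr = 19, Σ1 = 6.
For Mᵀq: Σr^2·q = -17131, Σr·q = -1927, Σq = -238.
So MᵀM·[α, β, γ]ᵀ = Mᵀq: [[12739, 1381, 175]; [1381, 175, 19]; [175, 19, 6]]·[α, β, γ]ᵀ = [-17131, -1927, -238]ᵀ.
Inverting the 3×3 Gram matrix, [α, β, γ]ᵀ = [-49981/48270, -133331/48270, -5786/8045]ᵀ.

α = -1.035, β = -2.762, γ = -0.719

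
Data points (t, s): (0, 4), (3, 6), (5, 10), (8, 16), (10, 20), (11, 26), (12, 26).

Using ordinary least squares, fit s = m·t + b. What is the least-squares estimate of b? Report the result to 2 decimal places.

b = 1.55

The normal equations are: 463·m + 49·b = 994;  49·m + 7·b = 108.
det = 463·7 − 49² = 840.
m = (994·7 − 49·108)/840 = 119/60; b = (463·108 − 49·994)/840 = 649/420.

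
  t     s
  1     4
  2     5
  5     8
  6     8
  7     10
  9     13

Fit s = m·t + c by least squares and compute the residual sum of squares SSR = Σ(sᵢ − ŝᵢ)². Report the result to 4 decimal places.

With design matrix A, AᵀA = [[196, 30]; [30, 6]] and Aᵀs = [289, 48]ᵀ.
Determinant 196·6 − 30² = 276.
m = (289·6 − 30·48)/276 = 49/46; c = (196·48 − 30·289)/276 = 123/46.
Residuals: 6/23, 9/46, 0, -49/46, -3/23, 17/23; SSR = 83/46.

SSR = 1.8043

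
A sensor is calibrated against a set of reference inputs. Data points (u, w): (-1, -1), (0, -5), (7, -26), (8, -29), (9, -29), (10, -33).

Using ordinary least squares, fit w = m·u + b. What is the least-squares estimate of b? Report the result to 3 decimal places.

b = -4.630

The normal equations are: 295·m + 33·b = -1004;  33·m + 6·b = -123.
(Σu·u = 295, Σu = 33, Σ1 = 6, Σu·w = -1004, Σw = -123.)
det = 295·6 − 33² = 681.
m = ((-1004)·6 − 33·(-123))/681 = -655/227; b = (295·(-123) − 33·(-1004))/681 = -1051/227.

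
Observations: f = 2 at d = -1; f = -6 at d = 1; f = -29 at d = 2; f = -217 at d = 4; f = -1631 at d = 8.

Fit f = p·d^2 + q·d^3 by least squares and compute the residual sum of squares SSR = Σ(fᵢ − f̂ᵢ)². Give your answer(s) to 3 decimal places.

SSR = 4.126

Entries of XᵀX: Σd^2·d^2 = 4370, Σd^2·d^3 = 33824, Σd^3·d^3 = 266306.
And Σd^2·f = -107976, Σd^3·f = -849200.
det = 4370·266306 − 33824² = 19694244.
p = ((-107976)·266306 − 33824·(-849200))/19694244 = -7828964/4923561; q = (4370·(-849200) − 33824·(-107976))/19694244 = -14705944/4923561.
Residuals: 2970142/4923561, -2335486/1641187, 6180139/4923561, -656299/1641187, 169033/4923561; SSR = 20312827/4923561.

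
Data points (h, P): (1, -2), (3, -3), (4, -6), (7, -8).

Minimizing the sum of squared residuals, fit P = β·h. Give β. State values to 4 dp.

From the data, Σh·h = 75.
For AᵀP: Σh·P = -91.
Hence β = -91 / 75 ≈ -1.21333.

β = -1.2133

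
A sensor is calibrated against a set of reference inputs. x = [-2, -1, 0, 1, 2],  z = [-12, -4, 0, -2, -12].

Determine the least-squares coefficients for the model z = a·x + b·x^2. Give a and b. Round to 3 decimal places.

a = 0.200, b = -3.000

MᵀM·[a, b]ᵀ = Mᵀz reads: 10·a + 0·b = 2;  0·a + 34·b = -102.
(Σx·x = 10, Σx·x^2 = 0, Σx^2·x^2 = 34, Σx·z = 2, Σx^2·z = -102.)
Determinant 10·34 − 0² = 340.
a = (2·34 − 0·(-102))/340 = 1/5; b = (10·(-102) − 0·2)/340 = -3.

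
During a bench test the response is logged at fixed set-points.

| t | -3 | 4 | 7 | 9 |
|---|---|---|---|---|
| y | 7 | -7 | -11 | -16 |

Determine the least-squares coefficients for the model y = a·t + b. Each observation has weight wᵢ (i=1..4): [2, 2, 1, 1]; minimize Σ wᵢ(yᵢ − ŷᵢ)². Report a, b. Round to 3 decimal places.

a = -1.889, b = 1.167

Forming MᵀWM = [[180, 18]; [18, 6]] and MᵀWy = [-319, -27]ᵀ gives MᵀWM·[a, b]ᵀ = MᵀWy.
Eliminating b: 6·(row 1) − 18·(row 2) gives 756·a = 6·(-319) − 18·(-27) = -1428, so a = -17/9.
Then b = ((-27) − 18·(-17/9))/6 = 7/6.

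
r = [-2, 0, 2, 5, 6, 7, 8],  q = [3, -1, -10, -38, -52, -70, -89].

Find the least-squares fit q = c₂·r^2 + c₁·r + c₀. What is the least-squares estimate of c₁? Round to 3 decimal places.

Sums needed: Σr^2·r^2 = 8450, Σr^2·r = 1196, Σr^2 = 182, Σr·r = 182, Σr = 26, Σ1 = 7.
Moment sums: Σr^2·q = -11976, Σr·q = -1730, Σq = -257.
Row-reducing yields c₂ = -6601/6357, c₁ = -17522/6357, c₀ = 85/163.

c₁ = -2.756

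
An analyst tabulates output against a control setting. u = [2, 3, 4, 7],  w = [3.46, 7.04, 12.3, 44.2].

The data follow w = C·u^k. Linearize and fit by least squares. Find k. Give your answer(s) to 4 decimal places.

k = 2.0406

Linearized form: ln w = k·ln u + ln C. From the 4 transformed points,
Σln u = 5.1240, Σ(ln u)² = 7.3958, Σln w = 9.4912, Σln u·ln w = 13.8560.
Equations: 7.3958·k + 5.1240·ln C = 13.8560;  5.1240·k + 4·ln C = 9.4912.
Δ = 7.3958·4 − (5.1240)² = 3.3281; k = (13.8560·4 − 5.1240·9.4912)/3.3281 = 2.04063, ln C = (7.3958·9.4912 − 5.1240·13.8560)/3.3281 = -0.24123.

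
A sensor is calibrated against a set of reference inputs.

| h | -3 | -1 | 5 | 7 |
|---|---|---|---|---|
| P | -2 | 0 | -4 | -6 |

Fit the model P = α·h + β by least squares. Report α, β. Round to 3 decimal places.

α = -0.471, β = -2.059

Sums needed: Σh·h = 84, Σh = 8, Σ1 = 4.
For MᵀP: Σh·P = -56, ΣP = -12.
So MᵀM·[α, β]ᵀ = MᵀP: [[84, 8]; [8, 4]]·[α, β]ᵀ = [-56, -12]ᵀ.
Eliminating β: 4·(row 1) − 8·(row 2) gives 272·α = 4·(-56) − 8·(-12) = -128, so α = -8/17.
Then β = ((-12) − 8·(-8/17))/4 = -35/17.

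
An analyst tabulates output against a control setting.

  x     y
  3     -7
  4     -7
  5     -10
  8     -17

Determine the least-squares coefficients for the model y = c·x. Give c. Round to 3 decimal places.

Sums needed: Σx·x = 114.
And Σx·y = -235.
c = (-235)/114 = -2.0614.

c = -2.061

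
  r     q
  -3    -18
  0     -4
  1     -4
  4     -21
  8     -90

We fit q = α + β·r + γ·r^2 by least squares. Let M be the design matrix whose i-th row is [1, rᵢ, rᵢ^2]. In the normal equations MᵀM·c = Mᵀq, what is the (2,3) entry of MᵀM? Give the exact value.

Row 2 ↔ basis r, column 3 ↔ basis r^2, so (MᵀM)_{2,3} = Σᵢ (r)·(r^2) = (-3)·(9) + (0)·(0) + (1)·(1) + (4)·(16) + (8)·(64) = 550.

550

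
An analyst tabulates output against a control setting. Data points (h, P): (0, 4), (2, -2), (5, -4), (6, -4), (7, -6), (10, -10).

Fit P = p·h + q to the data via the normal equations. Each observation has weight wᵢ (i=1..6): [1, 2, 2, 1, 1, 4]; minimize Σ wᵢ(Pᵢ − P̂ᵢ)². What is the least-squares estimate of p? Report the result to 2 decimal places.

p = -1.19

Compute the Gram sums: Σwᵢ·h·h = 543, Σwᵢ·h = 67, Σwᵢ·1 = 11.
And Σwᵢ·h·P = -514, Σwᵢ·P = -58.
So AᵀWA·[p, q]ᵀ = AᵀWP: [[543, 67]; [67, 11]]·[p, q]ᵀ = [-514, -58]ᵀ.
det = 543·11 − 67² = 1484.
p = ((-514)·11 − 67·(-58))/1484 = -442/371; q = (543·(-58) − 67·(-514))/1484 = 736/371.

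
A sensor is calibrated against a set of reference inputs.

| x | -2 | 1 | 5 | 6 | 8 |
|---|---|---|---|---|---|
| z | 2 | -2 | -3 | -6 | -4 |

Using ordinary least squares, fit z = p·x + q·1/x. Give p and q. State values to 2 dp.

Compute the Gram sums: Σx·x = 130, Σx·1/x = 5, Σ1/x·1/x = 19201/14400.
For Aᵀz: Σx·z = -89, Σ1/x·z = -51/10.
Normal equations: [[130, 5]; [5, 19201/14400]]·[p, q]ᵀ = [-89, -51/10]ᵀ.
Eliminating q: (19201/14400)·(row 1) − 5·(row 2) gives (213613/1440)·p = (19201/14400)·(-89) − 5·(-51/10) = -1341689/14400, so p = -1341689/2136130.
Then q = ((-51/10) − 5·(-1341689/2136130))/(19201/14400) = -313920/213613.

p = -0.63, q = -1.47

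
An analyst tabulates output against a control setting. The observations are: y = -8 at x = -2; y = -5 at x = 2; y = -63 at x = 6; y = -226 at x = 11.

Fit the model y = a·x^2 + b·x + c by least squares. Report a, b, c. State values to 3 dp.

a = -1.965, b = 0.946, c = 1.553

With design matrix A, AᵀA = [[15969, 1547, 165]; [1547, 165, 17]; [165, 17, 4]] and Aᵀy = [-29666, -2858, -302]ᵀ.
Solving the 3×3 system (Gaussian elimination) gives a = -264455/134552, b = 127339/134552, c = 104451/67276.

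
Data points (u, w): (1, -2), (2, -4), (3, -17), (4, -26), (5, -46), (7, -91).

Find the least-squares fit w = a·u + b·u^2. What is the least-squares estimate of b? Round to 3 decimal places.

Forming XᵀX = [[104, 568]; [568, 3380]] and Xᵀw = [-1032, -6196]ᵀ gives XᵀX·[a, b]ᵀ = Xᵀw.
Eliminating b: 3380·(row 1) − 568·(row 2) gives 28896·a = 3380·(-1032) − 568·(-6196) = 31168, so a = 974/903.
Then b = ((-6196) − 568·(974/903))/3380 = -1819/903.

b = -2.014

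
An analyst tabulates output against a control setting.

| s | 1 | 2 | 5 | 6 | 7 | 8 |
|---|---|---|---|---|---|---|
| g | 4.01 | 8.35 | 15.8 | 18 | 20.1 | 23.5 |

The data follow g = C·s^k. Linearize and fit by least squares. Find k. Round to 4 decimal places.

k = 0.8123

Taking logs, ln g = k·ln s + ln C, so regress ln g on ln s.
Σln s = 8.1197, Σ(ln s)² = 14.3918, Σln g = 15.3192, Σln s·ln g = 23.4959.
Equations: 14.3918·k + 8.1197·ln C = 23.4959;  8.1197·k + 6·ln C = 15.3192.
Slope k = (n·Σln s·ln g − Σln s·Σln g)/(n·Σ(ln s)² − (Σln s)²) = (6·23.4959 − 8.1197·15.3192)/20.4213 = 0.81231; ln C = (Σln g − k·Σln s)/n = 1.45391.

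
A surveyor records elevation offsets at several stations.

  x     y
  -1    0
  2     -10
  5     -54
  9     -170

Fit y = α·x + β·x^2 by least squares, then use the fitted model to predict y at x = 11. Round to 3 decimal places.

ŷ = -251.293

MᵀM·[α, β]ᵀ = Mᵀy reads: 111·α + 861·β = -1820;  861·α + 7203·β = -15160.
(Σx·x = 111, Σx·x^2 = 861, Σx^2·x^2 = 7203, Σx·y = -1820, Σx^2·y = -15160.)
Determinant 111·7203 − 861² = 58212.
α = ((-1820)·7203 − 861·(-15160))/58212 = -75/77; β = (111·(-15160) − 861·(-1820))/58212 = -3215/1617.
At x = 11: ŷ = (-75/77)·(11) + (-3215/1617)·(121) = -36940/147.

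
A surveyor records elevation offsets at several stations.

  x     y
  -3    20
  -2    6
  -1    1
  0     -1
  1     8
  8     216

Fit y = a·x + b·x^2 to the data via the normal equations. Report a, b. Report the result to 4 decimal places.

a = 2.7016, b = 3.0389

Setting ∂/∂a … = 0 gives: 79·a + 477·b = 1663;  477·a + 4195·b = 14037.
(Σx·x = 79, Σx·x^2 = 477, Σx^2·x^2 = 4195, Σx·y = 1663, Σx^2·y = 14037.)
Determinant 79·4195 − 477² = 103876.
a = (1663·4195 − 477·14037)/103876 = 70159/25969; b = (79·14037 − 477·1663)/103876 = 78918/25969.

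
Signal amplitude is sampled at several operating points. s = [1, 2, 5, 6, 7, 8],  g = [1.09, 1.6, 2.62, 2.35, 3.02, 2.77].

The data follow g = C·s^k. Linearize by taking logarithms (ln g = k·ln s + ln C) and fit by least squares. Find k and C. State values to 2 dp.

Taking logs, ln g = k·ln s + ln C, so regress ln g on ln s.
Σln s = 8.1197, Σ(ln s)² = 14.3918, Σln g = 4.4979, Σln s·ln g = 7.6762.
Equations: 14.3918·k + 8.1197·ln C = 7.6762;  8.1197·k + 6·ln C = 4.4979.
Δ = 14.3918·6 − (8.1197)² = 20.4213; k = (7.6762·6 − 8.1197·4.4979)/20.4213 = 0.46696, ln C = (14.3918·4.4979 − 8.1197·7.6762)/20.4213 = 0.11771, so C = exp(0.11771) = 1.12492.

k = 0.47, C = 1.12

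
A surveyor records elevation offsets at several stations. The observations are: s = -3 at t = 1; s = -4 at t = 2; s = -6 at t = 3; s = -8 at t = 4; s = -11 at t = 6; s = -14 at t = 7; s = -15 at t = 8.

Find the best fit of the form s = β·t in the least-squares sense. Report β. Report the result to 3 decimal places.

The normal system XᵀX·[β]ᵀ = Xᵀs is [[179]]·[β]ᵀ = [-345]ᵀ.
β = (-345)/179 = -1.92737.

β = -1.927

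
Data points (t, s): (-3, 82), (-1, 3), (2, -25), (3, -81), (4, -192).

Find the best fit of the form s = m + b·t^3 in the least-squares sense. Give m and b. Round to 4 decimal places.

Entries of AᵀA: Σ1 = 5, Σt^3 = 71, Σt^3·t^3 = 5619.
For Aᵀs: Σs = -213, Σt^3·s = -16892.
So AᵀA·[m, b]ᵀ = Aᵀs: [[5, 71]; [71, 5619]]·[m, b]ᵀ = [-213, -16892]ᵀ.
Determinant 5·5619 − 71² = 23054.
m = ((-213)·5619 − 71·(-16892))/23054 = 2485/23054; b = (5·(-16892) − 71·(-213))/23054 = -69337/23054.

m = 0.1078, b = -3.0076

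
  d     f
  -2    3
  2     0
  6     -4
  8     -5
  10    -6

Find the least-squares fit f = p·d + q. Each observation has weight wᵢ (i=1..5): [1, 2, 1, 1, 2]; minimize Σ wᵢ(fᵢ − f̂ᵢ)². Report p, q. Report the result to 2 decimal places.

Normal-equation sums: Σwᵢ·d·d = 312, Σwᵢ·d = 36, Σwᵢ·1 = 7.
And Σwᵢ·d·f = -190, Σwᵢ·f = -18.
So AᵀWA·[p, q]ᵀ = AᵀWf: [[312, 36]; [36, 7]]·[p, q]ᵀ = [-190, -18]ᵀ.
Eliminating q: 7·(row 1) − 36·(row 2) gives 888·p = 7·(-190) − 36·(-18) = -682, so p = -341/444.
Then q = ((-18) − 36·(-341/444))/7 = 51/37.

p = -0.77, q = 1.38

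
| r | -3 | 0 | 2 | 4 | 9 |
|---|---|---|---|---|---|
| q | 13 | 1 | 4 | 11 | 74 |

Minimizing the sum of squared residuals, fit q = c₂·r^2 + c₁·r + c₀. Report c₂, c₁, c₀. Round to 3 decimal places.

c₂ = 1.026, c₁ = -1.129, c₀ = 0.728

Forming XᵀX = [[6914, 774, 110]; [774, 110, 12]; [110, 12, 5]] and Xᵀq = [6303, 679, 103]ᵀ gives XᵀX·[c₂, c₁, c₀]ᵀ = Xᵀq.
Row-reducing yields c₂ = 134483/131016, c₁ = -49317/43672, c₀ = 47693/65508.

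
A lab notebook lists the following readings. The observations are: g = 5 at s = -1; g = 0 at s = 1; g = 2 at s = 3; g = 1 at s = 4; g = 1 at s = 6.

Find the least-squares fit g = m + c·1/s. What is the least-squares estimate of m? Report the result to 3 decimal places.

Forming XᵀX = [[5, 3/4]; [3/4, 317/144]] and Xᵀg = [9, -47/12]ᵀ gives XᵀX·[m, c]ᵀ = Xᵀg.
Determinant 5·(317/144) − (3/4)² = 94/9.
m = (9·(317/144) − (3/4)·(-47/12))/(94/9) = 819/376; c = (5·(-47/12) − (3/4)·9)/(94/9) = -237/94.

m = 2.178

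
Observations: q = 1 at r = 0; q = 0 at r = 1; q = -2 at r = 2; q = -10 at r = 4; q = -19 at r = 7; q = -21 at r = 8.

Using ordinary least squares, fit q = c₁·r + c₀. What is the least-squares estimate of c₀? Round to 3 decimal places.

c₀ = 2.363

From the data, Σr·r = 134, Σr = 22, Σ1 = 6.
Right-hand side: Σr·q = -345, Σq = -51.
Normal equations: [[134, 22]; [22, 6]]·[c₁, c₀]ᵀ = [-345, -51]ᵀ.
Eliminating c₀: 6·(row 1) − 22·(row 2) gives 320·c₁ = 6·(-345) − 22·(-51) = -948, so c₁ = -237/80.
Then c₀ = ((-51) − 22·(-237/80))/6 = 189/80.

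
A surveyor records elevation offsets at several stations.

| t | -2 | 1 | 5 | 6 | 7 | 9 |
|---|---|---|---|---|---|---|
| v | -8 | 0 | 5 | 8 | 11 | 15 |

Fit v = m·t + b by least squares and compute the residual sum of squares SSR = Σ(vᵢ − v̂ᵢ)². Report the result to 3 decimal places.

The normal system XᵀX·[m, b]ᵀ = Xᵀv is [[196, 26]; [26, 6]]·[m, b]ᵀ = [301, 31]ᵀ.
Δ = 196·6 − 26² = 500.
m = (301·6 − 26·31)/500 = 2; b = (196·31 − 26·301)/500 = -7/2.
Residuals: -1/2, 3/2, -3/2, -1/2, 1/2, 1/2; SSR = 11/2.

SSR = 5.500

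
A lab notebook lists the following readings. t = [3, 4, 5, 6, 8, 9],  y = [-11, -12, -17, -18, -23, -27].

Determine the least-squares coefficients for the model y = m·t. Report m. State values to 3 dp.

The normal system AᵀA·[m]ᵀ = Aᵀy is [[231]]·[m]ᵀ = [-701]ᵀ.
Hence m = -701 / 231 ≈ -3.03463.

m = -3.035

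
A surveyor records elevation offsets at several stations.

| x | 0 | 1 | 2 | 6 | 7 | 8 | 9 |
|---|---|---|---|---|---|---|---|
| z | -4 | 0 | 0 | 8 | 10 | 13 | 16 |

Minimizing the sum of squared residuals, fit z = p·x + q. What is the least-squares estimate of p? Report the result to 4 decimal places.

The normal system MᵀM·[p, q]ᵀ = Mᵀz is [[235, 33]; [33, 7]]·[p, q]ᵀ = [366, 43]ᵀ.
Δ = 235·7 − 33² = 556.
p = (366·7 − 33·43)/556 = 1143/556; q = (235·43 − 33·366)/556 = -1973/556.

p = 2.0558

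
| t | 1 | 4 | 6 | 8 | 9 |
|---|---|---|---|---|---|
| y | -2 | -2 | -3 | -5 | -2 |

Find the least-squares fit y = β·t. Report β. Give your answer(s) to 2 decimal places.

β = -0.43

XᵀX·[β]ᵀ = Xᵀy reads: 198·β = -86.
β = (-86)/198 = -0.434343.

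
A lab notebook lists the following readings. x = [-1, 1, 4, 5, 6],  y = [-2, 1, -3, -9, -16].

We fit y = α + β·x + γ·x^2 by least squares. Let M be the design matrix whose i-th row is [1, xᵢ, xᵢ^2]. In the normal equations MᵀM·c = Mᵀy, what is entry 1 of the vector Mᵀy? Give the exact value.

-29

Entry 1 ↔ basis 1, so (Mᵀy)_{1} = Σᵢ yᵢ = (1)·(-2) + (1)·(1) + (1)·(-3) + (1)·(-9) + (1)·(-16) = -29.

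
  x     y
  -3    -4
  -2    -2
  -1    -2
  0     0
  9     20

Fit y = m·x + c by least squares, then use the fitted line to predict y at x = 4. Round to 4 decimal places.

With design matrix A, AᵀA = [[95, 3]; [3, 5]] and Aᵀy = [198, 12]ᵀ.
Eliminating c: 5·(row 1) − 3·(row 2) gives 466·m = 5·198 − 3·12 = 954, so m = 477/233.
Then c = (12 − 3·(477/233))/5 = 273/233.
At x = 4: ŷ = (477/233)·(4) + (273/233)·(1) = 2181/233.

ŷ = 9.3605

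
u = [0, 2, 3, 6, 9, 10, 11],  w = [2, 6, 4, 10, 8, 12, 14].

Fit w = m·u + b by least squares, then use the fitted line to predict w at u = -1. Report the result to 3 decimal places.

ŵ = 1.691

Forming AᵀA = [[351, 41]; [41, 7]] and Aᵀw = [430, 56]ᵀ gives AᵀA·[m, b]ᵀ = Aᵀw.
det = 351·7 − 41² = 776.
m = (430·7 − 41·56)/776 = 357/388; b = (351·56 − 41·430)/776 = 1013/388.
At u = -1: ŵ = (357/388)·(-1) + (1013/388)·(1) = 164/97.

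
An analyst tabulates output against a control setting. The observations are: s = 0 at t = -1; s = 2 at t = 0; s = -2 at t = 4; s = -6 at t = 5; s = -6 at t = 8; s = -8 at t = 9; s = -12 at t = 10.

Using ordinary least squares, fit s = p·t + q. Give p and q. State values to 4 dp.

p = -1.0536, q = 0.6964

Sums needed: Σt·t = 287, Σt = 35, Σ1 = 7.
Right-hand side: Σt·s = -278, Σs = -32.
XᵀX·[p, q]ᵀ = Xᵀs becomes [[287, 35]; [35, 7]]·[p, q]ᵀ = [-278, -32]ᵀ.
det = 287·7 − 35² = 784.
p = ((-278)·7 − 35·(-32))/784 = -59/56; q = (287·(-32) − 35·(-278))/784 = 39/56.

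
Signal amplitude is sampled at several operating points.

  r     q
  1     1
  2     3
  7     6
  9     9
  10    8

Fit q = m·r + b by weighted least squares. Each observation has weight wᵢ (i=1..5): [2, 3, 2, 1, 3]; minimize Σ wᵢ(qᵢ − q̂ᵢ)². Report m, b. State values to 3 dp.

Forming XᵀWX = [[493, 61]; [61, 11]] and XᵀWq = [425, 56]ᵀ gives XᵀWX·[m, b]ᵀ = XᵀWq.
Eliminating b: 11·(row 1) − 61·(row 2) gives 1702·m = 11·425 − 61·56 = 1259, so m = 1259/1702.
Then b = (56 − 61·(1259/1702))/11 = 1683/1702.

m = 0.740, b = 0.989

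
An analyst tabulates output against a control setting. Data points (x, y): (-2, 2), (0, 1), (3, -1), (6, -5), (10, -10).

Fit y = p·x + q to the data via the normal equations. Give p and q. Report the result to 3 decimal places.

From the data, Σx·x = 149, Σx = 17, Σ1 = 5.
Right-hand side: Σx·y = -137, Σy = -13.
MᵀM·[p, q]ᵀ = Mᵀy becomes [[149, 17]; [17, 5]]·[p, q]ᵀ = [-137, -13]ᵀ.
Eliminating q: 5·(row 1) − 17·(row 2) gives 456·p = 5·(-137) − 17·(-13) = -464, so p = -58/57.
Then q = ((-13) − 17·(-58/57))/5 = 49/57.

p = -1.018, q = 0.860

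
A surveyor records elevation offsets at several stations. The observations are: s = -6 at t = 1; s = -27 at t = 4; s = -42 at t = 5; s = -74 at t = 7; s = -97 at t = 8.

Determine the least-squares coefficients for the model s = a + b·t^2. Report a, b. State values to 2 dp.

Entries of XᵀX: Σ1 = 5, Σt^2 = 155, Σt^2·t^2 = 7379.
For Xᵀs: Σs = -246, Σt^2·s = -11322.
Normal equations: [[5, 155]; [155, 7379]]·[a, b]ᵀ = [-246, -11322]ᵀ.
Δ = 5·7379 − 155² = 12870.
a = ((-246)·7379 − 155·(-11322))/12870 = -914/195; b = (5·(-11322) − 155·(-246))/12870 = -56/39.

a = -4.69, b = -1.44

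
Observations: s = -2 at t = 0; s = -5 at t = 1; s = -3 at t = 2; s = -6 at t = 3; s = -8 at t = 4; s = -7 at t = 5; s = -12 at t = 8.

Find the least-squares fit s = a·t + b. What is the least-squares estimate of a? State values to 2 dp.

a = -1.17

From the data, Σt·t = 119, Σt = 23, Σ1 = 7.
For Aᵀs: Σt·s = -192, Σs = -43.
det = 119·7 − 23² = 304.
a = ((-192)·7 − 23·(-43))/304 = -355/304; b = (119·(-43) − 23·(-192))/304 = -701/304.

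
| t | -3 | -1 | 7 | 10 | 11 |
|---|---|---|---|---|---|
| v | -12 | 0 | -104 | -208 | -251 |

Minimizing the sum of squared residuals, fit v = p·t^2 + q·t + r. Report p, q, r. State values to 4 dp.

p = -1.9584, q = -1.3543, r = 1.1699

From the data, Σt^2·t^2 = 27124, Σt^2·t = 2646, Σt^2 = 280, Σt·t = 280, Σt = 24, Σ1 = 5.
For Xᵀv: Σt^2·v = -56375, Σt·v = -5533, Σv = -575.
Normal equations: [[27124, 2646, 280]; [2646, 280, 24]; [280, 24, 5]]·[p, q, r]ᵀ = [-56375, -5533, -575]ᵀ.
Inverting the 3×3 Gram matrix, [p, q, r]ᵀ = [-71845/36686, -49685/36686, 21459/18343]ᵀ.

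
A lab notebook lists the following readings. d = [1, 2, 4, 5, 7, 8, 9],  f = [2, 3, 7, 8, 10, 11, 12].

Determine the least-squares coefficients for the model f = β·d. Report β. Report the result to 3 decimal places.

β = 1.425

Sums needed: Σd·d = 240.
And Σd·f = 342.
Normal equations: [[240]]·[β]ᵀ = [342]ᵀ.
β = 342/240 = 1.425.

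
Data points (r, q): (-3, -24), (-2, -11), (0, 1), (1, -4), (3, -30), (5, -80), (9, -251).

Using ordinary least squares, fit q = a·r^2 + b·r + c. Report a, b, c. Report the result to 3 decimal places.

From the data, Σr^2·r^2 = 7365, Σr^2·r = 847, Σr^2 = 129, Σr·r = 129, Σr = 13, Σ1 = 7.
Moment sums: Σr^2·q = -22865, Σr·q = -2659, Σq = -399.
MᵀM·[a, b, c]ᵀ = Mᵀq becomes [[7365, 847, 129]; [847, 129, 13]; [129, 13, 7]]·[a, b, c]ᵀ = [-22865, -2659, -399]ᵀ.
Solving the 3×3 system (Gaussian elimination) gives a = -16482/5501, b = -5143/5501, c = -266/5501.

a = -2.996, b = -0.935, c = -0.048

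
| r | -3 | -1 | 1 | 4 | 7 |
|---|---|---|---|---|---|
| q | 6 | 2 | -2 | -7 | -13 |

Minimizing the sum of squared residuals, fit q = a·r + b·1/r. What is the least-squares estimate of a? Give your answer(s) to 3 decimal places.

a = -1.844

The normal system XᵀX·[a, b]ᵀ = Xᵀq is [[76, 5]; [5, 15481/7056]]·[a, b]ᵀ = [-141, -269/28]ᵀ.
Eliminating b: (15481/7056)·(row 1) − 5·(row 2) gives (250039/1764)·a = (15481/7056)·(-141) − 5·(-269/28) = -614627/2352, so a = -1843881/1000156.
Then b = ((-269/28) − 5·(-1843881/1000156))/(15481/7056) = -44352/250039.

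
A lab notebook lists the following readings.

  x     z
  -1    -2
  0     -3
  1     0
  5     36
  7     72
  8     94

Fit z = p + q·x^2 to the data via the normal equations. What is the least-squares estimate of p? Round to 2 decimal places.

p = -2.53

The normal equations are: 6·p + 140·q = 197;  140·p + 7124·q = 10442.
(Σ1 = 6, Σx^2 = 140, Σx^2·x^2 = 7124, Σz = 197, Σx^2·z = 10442.)
det = 6·7124 − 140² = 23144.
p = (197·7124 − 140·10442)/23144 = -14613/5786; q = (6·10442 − 140·197)/23144 = 4384/2893.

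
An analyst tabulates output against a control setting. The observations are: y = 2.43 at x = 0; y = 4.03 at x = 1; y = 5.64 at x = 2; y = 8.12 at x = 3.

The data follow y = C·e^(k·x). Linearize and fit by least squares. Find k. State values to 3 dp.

Linearized form: ln y = k·x + ln C. From the 4 transformed points,
Σx = 6.0000, Σ(x)² = 14.0000, Σln y = 6.1059, Σx·ln y = 11.1365.
Equations: 14.0000·k + 6.0000·ln C = 11.1365;  6.0000·k + 4·ln C = 6.1059.
Solving (det = 20.0000): k = 0.39554, ln C = 0.93315.

k = 0.396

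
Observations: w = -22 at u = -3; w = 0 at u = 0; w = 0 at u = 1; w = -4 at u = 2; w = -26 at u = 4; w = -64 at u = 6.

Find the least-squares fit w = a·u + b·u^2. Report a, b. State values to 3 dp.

a = 1.471, b = -2.012

With design matrix A, AᵀA = [[66, 262]; [262, 1650]] and Aᵀw = [-430, -2934]ᵀ.
Eliminating b: 1650·(row 1) − 262·(row 2) gives 40256·a = 1650·(-430) − 262·(-2934) = 59208, so a = 7401/5032.
Then b = ((-2934) − 262·(7401/5032))/1650 = -10123/5032.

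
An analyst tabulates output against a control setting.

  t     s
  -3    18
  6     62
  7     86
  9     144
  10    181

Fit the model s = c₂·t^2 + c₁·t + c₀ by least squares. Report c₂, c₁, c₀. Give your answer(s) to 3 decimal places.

Entries of XᵀX: Σt^2·t^2 = 20339, Σt^2·t = 2261, Σt^2 = 275, Σt·t = 275, Σt = 29, Σ1 = 5.
Right-hand side: Σt^2·s = 36372, Σt·s = 4026, Σs = 491.
Normal equations: [[20339, 2261, 275]; [2261, 275, 29]; [275, 29, 5]]·[c₂, c₁, c₀]ᵀ = [36372, 4026, 491]ᵀ.
Solving the 3×3 system (Gaussian elimination) gives c₂ = 89881/47208, c₁ = -39703/47208, c₀ = -3223/1967.

c₂ = 1.904, c₁ = -0.841, c₀ = -1.639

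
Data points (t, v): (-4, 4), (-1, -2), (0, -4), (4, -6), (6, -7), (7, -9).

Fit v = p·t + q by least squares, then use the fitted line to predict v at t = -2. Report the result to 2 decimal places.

v̂ = 0.04

Sums needed: Σt·t = 118, Σt = 12, Σ1 = 6.
Right-hand side: Σt·v = -143, Σv = -24.
Normal equations: [[118, 12]; [12, 6]]·[p, q]ᵀ = [-143, -24]ᵀ.
Eliminating q: 6·(row 1) − 12·(row 2) gives 564·p = 6·(-143) − 12·(-24) = -570, so p = -95/94.
Then q = ((-24) − 12·(-95/94))/6 = -93/47.
At t = -2: v̂ = (-95/94)·(-2) + (-93/47)·(1) = 2/47.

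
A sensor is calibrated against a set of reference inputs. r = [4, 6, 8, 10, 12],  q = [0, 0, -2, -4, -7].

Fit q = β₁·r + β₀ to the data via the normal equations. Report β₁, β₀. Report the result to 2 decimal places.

Forming AᵀA = [[360, 40]; [40, 5]] and Aᵀq = [-140, -13]ᵀ gives AᵀA·[β₁, β₀]ᵀ = Aᵀq.
Determinant 360·5 − 40² = 200.
β₁ = ((-140)·5 − 40·(-13))/200 = -9/10; β₀ = (360·(-13) − 40·(-140))/200 = 23/5.

β₁ = -0.90, β₀ = 4.60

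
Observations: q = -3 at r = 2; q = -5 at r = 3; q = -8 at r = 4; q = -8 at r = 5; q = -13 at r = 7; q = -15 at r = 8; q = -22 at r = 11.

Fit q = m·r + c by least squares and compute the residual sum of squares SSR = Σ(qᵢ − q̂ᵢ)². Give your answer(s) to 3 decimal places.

Normal-equation sums: Σr·r = 288, Σr = 40, Σ1 = 7.
Right-hand side: Σr·q = -546, Σq = -74.
Eliminating c: 7·(row 1) − 40·(row 2) gives 416·m = 7·(-546) − 40·(-74) = -862, so m = -431/208.
Then c = ((-74) − 40·(-431/208))/7 = 33/26.
Residuals: -1/8, -11/208, -51/52, 227/208, 49/208, 4/13, -99/208; SSR = 265/104.

SSR = 2.548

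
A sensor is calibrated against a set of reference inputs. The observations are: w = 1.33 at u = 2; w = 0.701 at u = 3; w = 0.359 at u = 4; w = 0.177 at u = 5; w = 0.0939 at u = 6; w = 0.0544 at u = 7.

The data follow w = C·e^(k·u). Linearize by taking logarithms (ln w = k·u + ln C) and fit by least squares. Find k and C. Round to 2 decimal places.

Let Y = ln w. Fitting Y = k·u + ln C by least squares:
Σu = 27.0000, Σ(u)² = 139.0000, Σln w = -8.1030, Σu·ln w = -47.8240.
Equations: 139.0000·k + 27.0000·ln C = -47.8240;  27.0000·k + 6·ln C = -8.1030.
Δ = 139.0000·6 − (27.0000)² = 105.0000; k = (-47.8240·6 − 27.0000·-8.1030)/105.0000 = -0.64917, ln C = (139.0000·-8.1030 − 27.0000·-47.8240)/105.0000 = 1.57075, so C = exp(1.57075) = 4.81025.

k = -0.65, C = 4.81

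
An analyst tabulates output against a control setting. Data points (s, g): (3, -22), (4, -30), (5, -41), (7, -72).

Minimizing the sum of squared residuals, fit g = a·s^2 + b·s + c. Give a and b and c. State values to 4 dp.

Normal-equation sums: Σs^2·s^2 = 3363, Σs^2·s = 559, Σs^2 = 99, Σs·s = 99, Σs = 19, Σ1 = 4.
For Mᵀg: Σs^2·g = -5231, Σs·g = -895, Σg = -165.
Normal equations: [[3363, 559, 99]; [559, 99, 19]; [99, 19, 4]]·[a, b, c]ᵀ = [-5231, -895, -165]ᵀ.
Inverting the 3×3 Gram matrix, [a, b, c]ᵀ = [-3/2, 5/2, -16]ᵀ.

a = -1.5000, b = 2.5000, c = -16.0000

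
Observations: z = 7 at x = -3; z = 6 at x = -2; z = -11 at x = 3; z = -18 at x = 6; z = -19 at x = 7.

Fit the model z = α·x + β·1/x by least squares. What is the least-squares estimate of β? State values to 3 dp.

β = -1.285

Setting ∂/∂α … = 0 gives: 107·α + 5·β = -307;  5·α + (51/98)·β = -103/7.
(Σx·x = 107, Σx·1/x = 5, Σ1/x·1/x = 51/98, Σx·z = -307, Σ1/x·z = -103/7.)
Eliminating β: (51/98)·(row 1) − 5·(row 2) gives (3007/98)·α = (51/98)·(-307) − 5·(-103/7) = -8447/98, so α = -8447/3007.
Then β = ((-103/7) − 5·(-8447/3007))/(51/98) = -3864/3007.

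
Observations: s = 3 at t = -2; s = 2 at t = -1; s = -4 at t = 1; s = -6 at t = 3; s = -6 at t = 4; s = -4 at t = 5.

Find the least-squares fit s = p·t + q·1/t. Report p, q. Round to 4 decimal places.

Normal-equation sums: Σt·t = 56, Σt·1/t = 6, Σ1/t·1/t = 8869/3600.
For Xᵀs: Σt·s = -74, Σ1/t·s = -59/5.
Δ = 56·(8869/3600) − 6² = 45883/450.
p = ((-74)·(8869/3600) − 6·(-59/5))/(45883/450) = -200713/183532; q = (56·(-59/5) − 6·(-74))/(45883/450) = -97560/45883.

p = -1.0936, q = -2.1263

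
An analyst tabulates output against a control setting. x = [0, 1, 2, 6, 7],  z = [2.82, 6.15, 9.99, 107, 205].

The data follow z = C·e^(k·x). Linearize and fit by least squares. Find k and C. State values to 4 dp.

k = 0.5989, C = 3.0458

Taking logs, ln z = k·x + ln C, so regress ln z on x.
Σx = 16.0000, Σ(x)² = 90.0000, Σln z = 15.1506, Σx·ln z = 71.7177.
Equations: 90.0000·k + 16.0000·ln C = 71.7177;  16.0000·k + 5·ln C = 15.1506.
Δ = 90.0000·5 − (16.0000)² = 194.0000; k = (71.7177·5 − 16.0000·15.1506)/194.0000 = 0.59886, ln C = (90.0000·15.1506 − 16.0000·71.7177)/194.0000 = 1.11378, so C = exp(1.11378) = 3.04584.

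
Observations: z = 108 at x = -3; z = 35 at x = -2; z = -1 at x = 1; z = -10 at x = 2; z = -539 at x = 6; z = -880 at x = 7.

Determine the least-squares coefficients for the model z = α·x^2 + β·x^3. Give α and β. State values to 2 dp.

α = 3.00, β = -2.99

Normal-equation sums: Σx^2·x^2 = 3811, Σx^2·x^3 = 24341, Σx^3·x^3 = 165163.
Right-hand side: Σx^2·z = -61453, Σx^3·z = -421541.
Δ = 3811·165163 − 24341² = 36951912.
α = ((-61453)·165163 − 24341·(-421541))/36951912 = 6164869/2052884; β = (3811·(-421541) − 24341·(-61453))/36951912 = -6148071/2052884.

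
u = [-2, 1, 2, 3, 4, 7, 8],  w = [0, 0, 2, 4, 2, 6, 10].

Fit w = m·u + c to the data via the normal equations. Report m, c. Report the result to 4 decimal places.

m = 0.9400, c = 0.3400

Forming MᵀM = [[147, 23]; [23, 7]] and Mᵀw = [146, 24]ᵀ gives MᵀM·[m, c]ᵀ = Mᵀw.
det = 147·7 − 23² = 500.
m = (146·7 − 23·24)/500 = 47/50; c = (147·24 − 23·146)/500 = 17/50.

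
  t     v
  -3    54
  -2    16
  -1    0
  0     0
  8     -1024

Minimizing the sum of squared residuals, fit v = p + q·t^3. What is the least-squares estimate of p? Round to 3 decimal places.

Setting ∂/∂p … = 0 gives: 5·p + 476·q = -954;  476·p + 262938·q = -525874.
Eliminating q: 262938·(row 1) − 476·(row 2) gives 1088114·p = 262938·(-954) − 476·(-525874) = -526828, so p = -263414/544057.
Then q = ((-525874) − 476·(-263414/544057))/262938 = -1087633/544057.

p = -0.484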